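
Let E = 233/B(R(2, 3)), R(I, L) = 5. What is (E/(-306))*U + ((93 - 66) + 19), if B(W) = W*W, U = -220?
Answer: 40316/765 ≈ 52.701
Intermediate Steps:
B(W) = W**2
E = 233/25 (E = 233/(5**2) = 233/25 ≈ 9.3200)
(E/(-306))*U + ((93 - 66) + 19) = ((233/25)/(-306))*(-220) + ((93 - 66) + 19) = ((233/25)*(-1/306))*(-220) + (27 + 19) = -233/7650*(-220) + 46 = 5126/765 + 46 = 40316/765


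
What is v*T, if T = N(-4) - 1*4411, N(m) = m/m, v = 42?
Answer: -185220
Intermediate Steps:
N(m) = 1
T = -4410 (T = 1 - 1*4411 = 1 - 4411 = -4410)
v*T = 42*(-4410) = -185220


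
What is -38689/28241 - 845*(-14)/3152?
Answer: 106071651/44507816 ≈ 2.3832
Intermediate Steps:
-38689/28241 - 845*(-14)/3152 = -38689*1/28241 + 11830*(1/3152) = -38689/28241 + 5915/1576 = 106071651/44507816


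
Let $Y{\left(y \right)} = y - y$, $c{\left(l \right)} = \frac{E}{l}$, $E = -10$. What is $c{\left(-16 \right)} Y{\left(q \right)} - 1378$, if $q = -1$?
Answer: $-1378$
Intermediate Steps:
$c{\left(l \right)} = - \frac{10}{l}$
$Y{\left(y \right)} = 0$
$c{\left(-16 \right)} Y{\left(q \right)} - 1378 = - \frac{10}{-16} \cdot 0 - 1378 = \left(-10\right) \left(- \frac{1}{16}\right) 0 - 1378 = \frac{5}{8} \cdot 0 - 1378 = 0 - 1378 = -1378$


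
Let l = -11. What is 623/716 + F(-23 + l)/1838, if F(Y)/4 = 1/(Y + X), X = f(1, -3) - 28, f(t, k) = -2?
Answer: 4580117/5264032 ≈ 0.87008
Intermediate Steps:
X = -30 (X = -2 - 28 = -30)
F(Y) = 4/(-30 + Y) (F(Y) = 4/(Y - 30) = 4/(-30 + Y))
623/716 + F(-23 + l)/1838 = 623/716 + (4/(-30 + (-23 - 11)))/1838 = 623*(1/716) + (4/(-30 - 34))*(1/1838) = 623/716 + (4/(-64))*(1/1838) = 623/716 + (4*(-1/64))*(1/1838) = 623/716 - 1/16*1/1838 = 623/716 - 1/29408 = 4580117/5264032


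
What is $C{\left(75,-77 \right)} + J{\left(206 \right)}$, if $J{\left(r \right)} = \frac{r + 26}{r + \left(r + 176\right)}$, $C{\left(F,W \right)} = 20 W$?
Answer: $- \frac{226322}{147} \approx -1539.6$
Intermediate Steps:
$J{\left(r \right)} = \frac{26 + r}{176 + 2 r}$ ($J{\left(r \right)} = \frac{26 + r}{r + \left(176 + r\right)} = \frac{26 + r}{176 + 2 r}$)
$C{\left(75,-77 \right)} + J{\left(206 \right)} = 20 \left(-77\right) + \frac{26 + 206}{2 \left(88 + 206\right)} = -1540 + \frac{1}{2} \cdot \frac{1}{294} \cdot 232 = -1540 + \frac{58}{147} = - \frac{226322}{147}$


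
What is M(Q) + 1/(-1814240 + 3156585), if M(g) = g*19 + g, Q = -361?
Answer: -9691730899/1342345 ≈ -7220.0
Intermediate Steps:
M(g) = 20*g (M(g) = 19*g + g = 20*g)
M(Q) + 1/(-1814240 + 3156585) = 20*(-361) + 1/(-1814240 + 3156585) = -7220 + 1/1342345 = -9691730899/1342345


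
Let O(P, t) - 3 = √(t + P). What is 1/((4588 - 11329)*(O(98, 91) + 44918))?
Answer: -44921/13602637286532 + √21/4534212428844 ≈ -3.3014e-9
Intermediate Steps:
O(P, t) = 3 + √(P + t) (O(P, t) = 3 + √(t + P) = 3 + √(P + t))
1/((4588 - 11329)*(O(98, 91) + 44918)) = 1/((4588 - 11329)*((3 + √(98 + 91)) + 44918)) = 1/(-6741*((3 + √189) + 44918)) = 1/(-6741*((3 + 3*√21) + 44918)) = 1/(-6741*(44921 + 3*√21)) = 1/(-302812461 - 20223*√21)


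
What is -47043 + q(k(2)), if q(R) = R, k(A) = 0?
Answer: -47043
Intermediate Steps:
-47043 + q(k(2)) = -47043 + 0 = -47043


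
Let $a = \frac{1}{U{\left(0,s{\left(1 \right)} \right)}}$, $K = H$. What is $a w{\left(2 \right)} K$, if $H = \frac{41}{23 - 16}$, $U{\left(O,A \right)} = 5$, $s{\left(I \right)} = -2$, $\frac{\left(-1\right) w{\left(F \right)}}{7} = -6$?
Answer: $\frac{246}{5} \approx 49.2$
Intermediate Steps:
$w{\left(F \right)} = 42$ ($w{\left(F \right)} = \left(-7\right) \left(-6\right) = 42$)
$H = \frac{41}{7} \approx 5.8571$
$K = \frac{41}{7} \approx 5.8571$
$a = \frac{1}{5} \approx 0.2$
$a w{\left(2 \right)} K = \frac{1}{5} \cdot 42 \cdot \frac{41}{7} = \frac{42}{5} \cdot \frac{41}{7} = \frac{246}{5}$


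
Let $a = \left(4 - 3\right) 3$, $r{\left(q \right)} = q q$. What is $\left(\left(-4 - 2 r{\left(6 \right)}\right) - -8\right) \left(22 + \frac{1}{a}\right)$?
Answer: $- \frac{4556}{3} \approx -1518.7$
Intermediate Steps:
$r{\left(q \right)} = q^{2}$
$a = 3$ ($a = 1 \cdot 3 = 3$)
$\left(\left(-4 - 2 r{\left(6 \right)}\right) - -8\right) \left(22 + \frac{1}{a}\right) = \left(\left(-4 - 2 \cdot 6^{2}\right) - -8\right) \left(22 + \frac{1}{3}\right) = \left(\left(-4 - 72\right) + 8\right) \left(22 + \frac{1}{3}\right) = \left(\left(-4 - 72\right) + 8\right) \frac{67}{3} = \left(-76 + 8\right) \frac{67}{3} = \left(-68\right) \frac{67}{3} = - \frac{4556}{3}$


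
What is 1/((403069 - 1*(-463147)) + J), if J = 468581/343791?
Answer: 343791/297797733437 ≈ 1.1544e-6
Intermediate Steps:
J = 468581/343791 (J = 468581*(1/343791) = 468581/343791 ≈ 1.3630)
1/((403069 - 1*(-463147)) + J) = 1/((403069 - 1*(-463147)) + 468581/343791) = 1/((403069 + 463147) + 468581/343791) = 1/(866216 + 468581/343791) = 1/(297797733437/343791) = 343791/297797733437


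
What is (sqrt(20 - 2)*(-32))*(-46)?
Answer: 4416*sqrt(2) ≈ 6245.2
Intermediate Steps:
(sqrt(20 - 2)*(-32))*(-46) = (sqrt(18)*(-32))*(-46) = ((3*sqrt(2))*(-32))*(-46) = -96*sqrt(2)*(-46) = 4416*sqrt(2)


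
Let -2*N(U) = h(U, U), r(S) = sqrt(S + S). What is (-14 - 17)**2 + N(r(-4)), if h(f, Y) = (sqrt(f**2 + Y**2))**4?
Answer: 833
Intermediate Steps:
r(S) = sqrt(2)*sqrt(S) (r(S) = sqrt(2*S) = sqrt(2)*sqrt(S))
h(f, Y) = (Y**2 + f**2)**2 (h(f, Y) = (sqrt(Y**2 + f**2))**4 = (Y**2 + f**2)**2)
N(U) = -2*U**4 (N(U) = -(U**2 + U**2)**2/2 = -4*U**4/2 = -2*U**4)
(-14 - 17)**2 + N(r(-4)) = (-14 - 17)**2 - 2*(sqrt(2)*sqrt(-4))**4 = (-31)**2 - 2*(sqrt(2)*(2*I))**4 = 961 - 2*(2*I*sqrt(2))**4 = 961 - 2*64 = 961 - 128 = 833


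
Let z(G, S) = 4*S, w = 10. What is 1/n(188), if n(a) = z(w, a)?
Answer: 1/752 ≈ 0.0013298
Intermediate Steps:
n(a) = 4*a
1/n(188) = 1/(4*188) = 1/752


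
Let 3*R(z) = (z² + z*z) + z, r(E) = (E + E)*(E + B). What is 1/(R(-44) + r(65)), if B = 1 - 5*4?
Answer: 1/7256 ≈ 0.00013782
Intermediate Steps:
B = -19 (B = 1 - 20 = -19)
r(E) = 2*E*(-19 + E) (r(E) = (E + E)*(E - 19) = (2*E)*(-19 + E) = 2*E*(-19 + E))
R(z) = z/3 + 2*z²/3 (R(z) = ((z² + z*z) + z)/3 = ((z² + z²) + z)/3 = (2*z² + z)/3 = (z + 2*z²)/3 = z/3 + 2*z²/3)
1/(R(-44) + r(65)) = 1/((⅓)*(-44)*(1 + 2*(-44)) + 2*65*(-19 + 65)) = 1/((⅓)*(-44)*(1 - 88) + 2*65*46) = 1/((⅓)*(-44)*(-87) + 5980) = 1/(1276 + 5980) = 1/7256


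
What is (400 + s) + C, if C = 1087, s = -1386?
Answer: 101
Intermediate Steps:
(400 + s) + C = (400 - 1386) + 1087 = -986 + 1087 = 101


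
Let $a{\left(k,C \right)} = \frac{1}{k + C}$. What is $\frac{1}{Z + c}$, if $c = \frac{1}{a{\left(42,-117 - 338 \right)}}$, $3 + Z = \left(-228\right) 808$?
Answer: $- \frac{1}{184640} \approx -5.4159 \cdot 10^{-6}$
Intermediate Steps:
$a{\left(k,C \right)} = \frac{1}{C + k}$
$Z = -184227$ ($Z = -3 - 184224 = -184227$)
$c = -413$ ($c = \frac{1}{\frac{1}{\left(-117 - 338\right) + 42}} = \frac{1}{\frac{1}{-455 + 42}} = \frac{1}{\frac{1}{-413}} = \frac{1}{- \frac{1}{413}} = -413$)
$\frac{1}{Z + c} = \frac{1}{-184227 - 413} = \frac{1}{-184640} = - \frac{1}{184640}$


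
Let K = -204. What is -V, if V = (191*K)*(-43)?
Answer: -1675452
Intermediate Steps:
V = 1675452 (V = (191*(-204))*(-43) = -38964*(-43) = 1675452)
-V = -1*1675452 = -1675452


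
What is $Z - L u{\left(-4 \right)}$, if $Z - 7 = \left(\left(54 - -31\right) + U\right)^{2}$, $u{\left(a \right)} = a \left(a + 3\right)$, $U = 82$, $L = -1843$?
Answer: $35268$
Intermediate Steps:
$u{\left(a \right)} = a \left(3 + a\right)$
$Z = 27896$ ($Z = 7 + \left(\left(54 - -31\right) + 82\right)^{2} = 7 + \left(\left(54 + 31\right) + 82\right)^{2} = 7 + \left(85 + 82\right)^{2} = 7 + 167^{2} = 7 + 27889 = 27896$)
$Z - L u{\left(-4 \right)} = 27896 - - 1843 \left(- 4 \left(3 - 4\right)\right) = 27896 - - 1843 \left(\left(-4\right) \left(-1\right)\right) = 27896 - \left(-1843\right) 4 = 27896 - -7372 = 27896 + 7372 = 35268$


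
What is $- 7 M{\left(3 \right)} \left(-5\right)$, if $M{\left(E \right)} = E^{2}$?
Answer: $315$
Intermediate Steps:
$- 7 M{\left(3 \right)} \left(-5\right) = - 7 \cdot 3^{2} \left(-5\right) = \left(-7\right) 9 \left(-5\right) = \left(-63\right) \left(-5\right) = 315$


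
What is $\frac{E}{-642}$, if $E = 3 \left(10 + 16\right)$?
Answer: $- \frac{13}{107} \approx -0.1215$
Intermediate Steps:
$E = 78$ ($E = 3 \cdot 26 = 78$)
$\frac{E}{-642} = \frac{78}{-642} = 78 \left(- \frac{1}{642}\right) = - \frac{13}{107}$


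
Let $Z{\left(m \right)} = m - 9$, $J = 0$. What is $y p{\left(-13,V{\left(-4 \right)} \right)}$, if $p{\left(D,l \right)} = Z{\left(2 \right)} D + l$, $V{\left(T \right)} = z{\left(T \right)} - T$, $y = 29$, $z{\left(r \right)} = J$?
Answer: $2755$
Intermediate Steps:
$z{\left(r \right)} = 0$
$Z{\left(m \right)} = -9 + m$
$V{\left(T \right)} = - T$ ($V{\left(T \right)} = 0 - T = - T$)
$p{\left(D,l \right)} = l - 7 D$ ($p{\left(D,l \right)} = \left(-9 + 2\right) D + l = - 7 D + l = l - 7 D$)
$y p{\left(-13,V{\left(-4 \right)} \right)} = 29 \left(\left(-1\right) \left(-4\right) - -91\right) = 29 \left(4 + 91\right) = 29 \cdot 95 = 2755$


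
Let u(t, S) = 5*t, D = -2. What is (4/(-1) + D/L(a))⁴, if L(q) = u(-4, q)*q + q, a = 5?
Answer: 20415837456/81450625 ≈ 250.65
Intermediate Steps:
L(q) = -19*q (L(q) = (5*(-4))*q + q = -20*q + q = -19*q)
(4/(-1) + D/L(a))⁴ = (4/(-1) - 2/((-19*5)))⁴ = (4*(-1) - 2/(-95))⁴ = (-4 - 2*(-1/95))⁴ = (-4 + 2/95)⁴ = (-378/95)⁴ = 20415837456/81450625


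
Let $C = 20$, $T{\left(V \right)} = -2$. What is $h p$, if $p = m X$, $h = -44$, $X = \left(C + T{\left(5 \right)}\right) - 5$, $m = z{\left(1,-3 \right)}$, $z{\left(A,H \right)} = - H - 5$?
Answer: $1144$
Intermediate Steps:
$z{\left(A,H \right)} = -5 - H$
$m = -2$ ($m = -5 - -3 = -5 + 3 = -2$)
$X = 13$ ($X = \left(20 - 2\right) - 5 = 18 - 5 = 13$)
$p = -26$ ($p = \left(-2\right) 13 = -26$)
$h p = \left(-44\right) \left(-26\right) = 1144$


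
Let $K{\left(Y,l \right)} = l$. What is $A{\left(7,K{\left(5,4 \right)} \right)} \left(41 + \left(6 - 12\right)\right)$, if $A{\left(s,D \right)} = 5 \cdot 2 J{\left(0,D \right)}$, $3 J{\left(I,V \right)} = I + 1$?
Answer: $\frac{350}{3} \approx 116.67$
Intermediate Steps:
$J{\left(I,V \right)} = \frac{1}{3} + \frac{I}{3}$ ($J{\left(I,V \right)} = \frac{I + 1}{3} = \frac{1 + I}{3} = \frac{1}{3} + \frac{I}{3}$)
$A{\left(s,D \right)} = \frac{10}{3}$ ($A{\left(s,D \right)} = 5 \cdot 2 \left(\frac{1}{3} + \frac{1}{3} \cdot 0\right) = 10 \left(\frac{1}{3} + 0\right) = 10 \cdot \frac{1}{3} = \frac{10}{3}$)
$A{\left(7,K{\left(5,4 \right)} \right)} \left(41 + \left(6 - 12\right)\right) = \frac{10 \left(41 + \left(6 - 12\right)\right)}{3} = \frac{10 \left(41 - 6\right)}{3} = \frac{10}{3} \cdot 35 = \frac{350}{3}$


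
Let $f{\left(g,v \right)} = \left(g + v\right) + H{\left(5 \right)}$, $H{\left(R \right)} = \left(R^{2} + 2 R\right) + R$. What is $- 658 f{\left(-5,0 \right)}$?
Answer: $-23030$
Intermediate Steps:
$H{\left(R \right)} = R^{2} + 3 R$
$f{\left(g,v \right)} = 40 + g + v$ ($f{\left(g,v \right)} = \left(g + v\right) + 5 \left(3 + 5\right) = \left(g + v\right) + 5 \cdot 8 = \left(g + v\right) + 40 = 40 + g + v$)
$- 658 f{\left(-5,0 \right)} = - 658 \left(40 - 5 + 0\right) = \left(-658\right) 35 = -23030$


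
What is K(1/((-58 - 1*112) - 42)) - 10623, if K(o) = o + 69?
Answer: -2237449/212 ≈ -10554.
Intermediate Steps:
K(o) = 69 + o
K(1/((-58 - 1*112) - 42)) - 10623 = (69 + 1/((-58 - 1*112) - 42)) - 10623 = (69 + 1/((-58 - 112) - 42)) - 10623 = (69 + 1/(-170 - 42)) - 10623 = (69 + 1/(-212)) - 10623 = (69 - 1/212) - 10623 = 14627/212 - 10623 = -2237449/212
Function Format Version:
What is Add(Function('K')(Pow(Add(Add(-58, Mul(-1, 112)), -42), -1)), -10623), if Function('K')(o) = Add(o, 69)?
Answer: Rational(-2237449, 212) ≈ -10554.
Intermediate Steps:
Function('K')(o) = Add(69, o)
Add(Function('K')(Pow(Add(Add(-58, Mul(-1, 112)), -42), -1)), -10623) = Add(Add(69, Pow(Add(Add(-58, Mul(-1, 112)), -42), -1)), -10623) = Add(Add(69, Pow(Add(Add(-58, -112), -42), -1)), -10623) = Add(Add(69, Pow(Add(-170, -42), -1)), -10623) = Add(Add(69, Pow(-212, -1)), -10623) = Add(Add(69, Rational(-1, 212)), -10623) = Add(Rational(14627, 212), -10623) = Rational(-2237449, 212)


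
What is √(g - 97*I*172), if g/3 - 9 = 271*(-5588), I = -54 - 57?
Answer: I*√2691093 ≈ 1640.5*I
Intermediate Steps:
I = -111
g = -4543017 (g = 27 + 3*(271*(-5588)) = 27 + 3*(-1514348) = 27 - 4543044 = -4543017)
√(g - 97*I*172) = √(-4543017 - 97*(-111)*172) = √(-4543017 + 10767*172) = √(-4543017 + 1851924) = √(-2691093) = I*√2691093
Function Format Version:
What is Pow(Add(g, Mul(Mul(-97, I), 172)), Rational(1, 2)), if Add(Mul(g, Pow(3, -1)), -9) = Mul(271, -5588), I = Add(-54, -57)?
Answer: Mul(I, Pow(2691093, Rational(1, 2))) ≈ Mul(1640.5, I)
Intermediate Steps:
I = -111
g = -4543017 (g = Add(27, Mul(3, Mul(271, -5588))) = Add(27, Mul(3, -1514348)) = Add(27, -4543044) = -4543017)
Pow(Add(g, Mul(Mul(-97, I), 172)), Rational(1, 2)) = Pow(Add(-4543017, Mul(Mul(-97, -111), 172)), Rational(1, 2)) = Pow(Add(-4543017, Mul(10767, 172)), Rational(1, 2)) = Pow(Add(-4543017, 1851924), Rational(1, 2)) = Pow(-2691093, Rational(1, 2)) = Mul(I, Pow(2691093, Rational(1, 2)))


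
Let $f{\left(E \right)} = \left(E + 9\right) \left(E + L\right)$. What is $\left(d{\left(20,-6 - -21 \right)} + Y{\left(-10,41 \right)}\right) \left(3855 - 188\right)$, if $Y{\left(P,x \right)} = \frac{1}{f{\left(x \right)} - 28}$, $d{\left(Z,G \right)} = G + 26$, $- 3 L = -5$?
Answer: $\frac{949602653}{6316} \approx 1.5035 \cdot 10^{5}$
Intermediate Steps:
$L = \frac{5}{3}$ ($L = \left(- \frac{1}{3}\right) \left(-5\right) = \frac{5}{3} \approx 1.6667$)
$f{\left(E \right)} = \left(9 + E\right) \left(\frac{5}{3} + E\right)$ ($f{\left(E \right)} = \left(E + 9\right) \left(E + \frac{5}{3}\right) = \left(9 + E\right) \left(\frac{5}{3} + E\right)$)
$d{\left(Z,G \right)} = 26 + G$
$Y{\left(P,x \right)} = \frac{1}{-13 + x^{2} + \frac{32 x}{3}}$ ($Y{\left(P,x \right)} = \frac{1}{\left(15 + x^{2} + \frac{32 x}{3}\right) - 28} = \frac{1}{-13 + x^{2} + \frac{32 x}{3}}$)
$\left(d{\left(20,-6 - -21 \right)} + Y{\left(-10,41 \right)}\right) \left(3855 - 188\right) = \left(\left(26 - -15\right) + \frac{3}{-39 + 3 \cdot 41^{2} + 32 \cdot 41}\right) \left(3855 - 188\right) = \left(\left(26 + \left(-6 + 21\right)\right) + \frac{3}{-39 + 3 \cdot 1681 + 1312}\right) 3667 = \left(\left(26 + 15\right) + \frac{3}{-39 + 5043 + 1312}\right) 3667 = \left(41 + \frac{3}{6316}\right) 3667 = \frac{258959}{6316} \cdot 3667 = \frac{949602653}{6316}$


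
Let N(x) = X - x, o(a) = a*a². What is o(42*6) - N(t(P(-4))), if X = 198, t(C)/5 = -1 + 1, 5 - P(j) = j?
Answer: 16002810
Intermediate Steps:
P(j) = 5 - j
t(C) = 0 (t(C) = 5*(-1 + 1) = 5*0 = 0)
o(a) = a³
N(x) = 198 - x
o(42*6) - N(t(P(-4))) = (42*6)³ - (198 - 1*0) = 252³ - (198 + 0) = 16003008 - 1*198 = 16003008 - 198 = 16002810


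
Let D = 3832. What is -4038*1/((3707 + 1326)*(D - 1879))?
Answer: -1346/3276483 ≈ -0.00041081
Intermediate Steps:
-4038*1/((3707 + 1326)*(D - 1879)) = -4038*1/((3707 + 1326)*(3832 - 1879)) = -4038/(5033*1953) = -4038/9829449 = -4038*1/9829449 = -1346/3276483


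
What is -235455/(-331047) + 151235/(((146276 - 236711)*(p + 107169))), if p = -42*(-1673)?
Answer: 9328739651986/13116273595515 ≈ 0.71123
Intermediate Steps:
p = 70266
-235455/(-331047) + 151235/(((146276 - 236711)*(p + 107169))) = -235455/(-331047) + 151235/(((146276 - 236711)*(70266 + 107169))) = -235455*(-1/331047) + 151235/((-90435*177435)) = 78485/110349 + 151235/(-16046334225) = 78485/110349 + 151235*(-1/16046334225) = 78485/110349 - 30247/3209266845 = 9328739651986/13116273595515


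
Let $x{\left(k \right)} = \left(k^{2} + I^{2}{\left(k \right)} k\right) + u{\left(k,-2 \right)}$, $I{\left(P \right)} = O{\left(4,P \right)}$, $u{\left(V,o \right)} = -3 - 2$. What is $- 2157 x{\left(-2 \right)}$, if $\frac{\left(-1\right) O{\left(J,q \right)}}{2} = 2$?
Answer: $71181$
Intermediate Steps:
$u{\left(V,o \right)} = -5$
$O{\left(J,q \right)} = -4$ ($O{\left(J,q \right)} = \left(-2\right) 2 = -4$)
$I{\left(P \right)} = -4$
$x{\left(k \right)} = -5 + k^{2} + 16 k$ ($x{\left(k \right)} = \left(k^{2} + \left(-4\right)^{2} k\right) - 5 = \left(k^{2} + 16 k\right) - 5 = -5 + k^{2} + 16 k$)
$- 2157 x{\left(-2 \right)} = - 2157 \left(-5 + \left(-2\right)^{2} + 16 \left(-2\right)\right) = - 2157 \left(-5 + 4 - 32\right) = \left(-2157\right) \left(-33\right) = 71181$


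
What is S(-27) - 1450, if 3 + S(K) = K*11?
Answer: -1750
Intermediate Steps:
S(K) = -3 + 11*K (S(K) = -3 + K*11 = -3 + 11*K)
S(-27) - 1450 = (-3 + 11*(-27)) - 1450 = (-3 - 297) - 1450 = -300 - 1450 = -1750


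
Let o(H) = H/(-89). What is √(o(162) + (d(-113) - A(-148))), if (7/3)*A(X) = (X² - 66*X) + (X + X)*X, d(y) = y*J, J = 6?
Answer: 4*I*√801204789/623 ≈ 181.74*I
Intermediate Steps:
d(y) = 6*y (d(y) = y*6 = 6*y)
A(X) = -198*X/7 + 9*X²/7 (A(X) = 3*((X² - 66*X) + (X + X)*X)/7 = 3*((X² - 66*X) + (2*X)*X)/7 = 3*((X² - 66*X) + 2*X²)/7 = 3*(-66*X + 3*X²)/7 = -198*X/7 + 9*X²/7)
o(H) = -H/89 (o(H) = H*(-1/89) = -H/89)
√(o(162) + (d(-113) - A(-148))) = √(-1/89*162 + (6*(-113) - 9*(-148)*(-22 - 148)/7)) = √(-162/89 + (-678 - 9*(-148)*(-170)/7)) = √(-162/89 + (-678 - 1*226440/7)) = √(-162/89 + (-678 - 226440/7)) = √(-162/89 - 231186/7) = √(-20576688/623) = 4*I*√801204789/623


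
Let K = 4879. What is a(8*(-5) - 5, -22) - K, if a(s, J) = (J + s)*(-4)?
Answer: -4611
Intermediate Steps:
a(s, J) = -4*J - 4*s
a(8*(-5) - 5, -22) - K = (-4*(-22) - 4*(8*(-5) - 5)) - 1*4879 = (88 - 4*(-40 - 5)) - 4879 = (88 - 4*(-45)) - 4879 = (88 + 180) - 4879 = 268 - 4879 = -4611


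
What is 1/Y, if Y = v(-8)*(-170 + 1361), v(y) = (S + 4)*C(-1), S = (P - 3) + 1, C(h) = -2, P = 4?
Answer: -1/14292 ≈ -6.9969e-5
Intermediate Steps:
S = 2 (S = (4 - 3) + 1 = 1 + 1 = 2)
v(y) = -12 (v(y) = (2 + 4)*(-2) = 6*(-2) = -12)
Y = -14292 (Y = -12*(-170 + 1361) = -12*1191 = -14292)
1/Y = 1/(-14292) = -1/14292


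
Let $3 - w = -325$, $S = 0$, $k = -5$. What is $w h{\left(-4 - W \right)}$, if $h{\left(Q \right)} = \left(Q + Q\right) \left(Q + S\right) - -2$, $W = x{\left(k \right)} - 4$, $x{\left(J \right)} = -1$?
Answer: $1312$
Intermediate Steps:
$w = 328$ ($w = 3 - -325 = 3 + 325 = 328$)
$W = -5$ ($W = -1 - 4 = -5$)
$h{\left(Q \right)} = 2 + 2 Q^{2}$ ($h{\left(Q \right)} = \left(Q + Q\right) \left(Q + 0\right) - -2 = 2 Q Q + 2 = 2 Q^{2} + 2 = 2 + 2 Q^{2}$)
$w h{\left(-4 - W \right)} = 328 \left(2 + 2 \left(-4 - -5\right)^{2}\right) = 328 \left(2 + 2 \left(-4 + 5\right)^{2}\right) = 328 \left(2 + 2 \cdot 1^{2}\right) = 328 \left(2 + 2 \cdot 1\right) = 328 \left(2 + 2\right) = 328 \cdot 4 = 1312$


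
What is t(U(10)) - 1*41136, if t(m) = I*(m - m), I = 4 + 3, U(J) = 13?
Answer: -41136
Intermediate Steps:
I = 7
t(m) = 0 (t(m) = 7*(m - m) = 7*0 = 0)
t(U(10)) - 1*41136 = 0 - 1*41136 = 0 - 41136 = -41136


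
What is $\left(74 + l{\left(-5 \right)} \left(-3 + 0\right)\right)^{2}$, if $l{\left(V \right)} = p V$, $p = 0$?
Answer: $5476$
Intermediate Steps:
$l{\left(V \right)} = 0$ ($l{\left(V \right)} = 0 V = 0$)
$\left(74 + l{\left(-5 \right)} \left(-3 + 0\right)\right)^{2} = \left(74 + 0 \left(-3 + 0\right)\right)^{2} = \left(74 + 0 \left(-3\right)\right)^{2} = \left(74 + 0\right)^{2} = 74^{2} = 5476$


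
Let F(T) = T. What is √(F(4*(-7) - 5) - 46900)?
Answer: I*√46933 ≈ 216.64*I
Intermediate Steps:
√(F(4*(-7) - 5) - 46900) = √((4*(-7) - 5) - 46900) = √((-28 - 5) - 46900) = √(-33 - 46900) = √(-46933) = I*√46933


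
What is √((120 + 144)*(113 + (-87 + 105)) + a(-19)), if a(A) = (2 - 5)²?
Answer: √34593 ≈ 185.99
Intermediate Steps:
a(A) = 9 (a(A) = (-3)² = 9)
√((120 + 144)*(113 + (-87 + 105)) + a(-19)) = √((120 + 144)*(113 + (-87 + 105)) + 9) = √(264*(113 + 18) + 9) = √(264*131 + 9) = √(34584 + 9) = √34593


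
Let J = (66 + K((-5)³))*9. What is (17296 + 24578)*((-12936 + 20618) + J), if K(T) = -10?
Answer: 342780564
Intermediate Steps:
J = 504 (J = (66 - 10)*9 = 56*9 = 504)
(17296 + 24578)*((-12936 + 20618) + J) = (17296 + 24578)*((-12936 + 20618) + 504) = 41874*(7682 + 504) = 41874*8186 = 342780564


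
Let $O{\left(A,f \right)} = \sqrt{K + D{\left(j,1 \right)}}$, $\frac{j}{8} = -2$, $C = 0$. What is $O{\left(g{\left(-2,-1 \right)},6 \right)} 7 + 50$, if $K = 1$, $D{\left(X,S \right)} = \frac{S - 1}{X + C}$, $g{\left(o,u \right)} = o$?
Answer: $57$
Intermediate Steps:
$j = -16$ ($j = 8 \left(-2\right) = -16$)
$D{\left(X,S \right)} = \frac{-1 + S}{X}$ ($D{\left(X,S \right)} = \frac{S - 1}{X + 0} = \frac{-1 + S}{X}$)
$O{\left(A,f \right)} = 1$ ($O{\left(A,f \right)} = \sqrt{1 + \frac{-1 + 1}{-16}} = \sqrt{1 - 0} = \sqrt{1 + 0} = \sqrt{1} = 1$)
$O{\left(g{\left(-2,-1 \right)},6 \right)} 7 + 50 = 1 \cdot 7 + 50 = 7 + 50 = 57$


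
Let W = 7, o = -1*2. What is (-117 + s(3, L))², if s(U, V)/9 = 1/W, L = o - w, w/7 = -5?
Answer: 656100/49 ≈ 13390.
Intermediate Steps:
w = -35 (w = 7*(-5) = -35)
o = -2
L = 33 (L = -2 - 1*(-35) = -2 + 35 = 33)
s(U, V) = 9/7
(-117 + s(3, L))² = (-117 + 9/7)² = (-810/7)² = 656100/49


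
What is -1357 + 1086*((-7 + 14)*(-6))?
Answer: -46969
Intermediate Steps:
-1357 + 1086*((-7 + 14)*(-6)) = -1357 + 1086*(7*(-6)) = -1357 + 1086*(-42) = -1357 - 45612 = -46969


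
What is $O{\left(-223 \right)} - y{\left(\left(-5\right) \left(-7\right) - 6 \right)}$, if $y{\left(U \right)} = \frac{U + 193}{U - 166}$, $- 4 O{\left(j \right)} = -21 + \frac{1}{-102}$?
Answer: $\frac{384167}{55896} \approx 6.8729$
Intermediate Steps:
$O{\left(j \right)} = \frac{2143}{408}$ ($O{\left(j \right)} = - \frac{-21 + \frac{1}{-102}}{4} = - \frac{-21 - \frac{1}{102}}{4} = \left(- \frac{1}{4}\right) \left(- \frac{2143}{102}\right) = \frac{2143}{408}$)
$y{\left(U \right)} = \frac{193 + U}{-166 + U}$
$O{\left(-223 \right)} - y{\left(\left(-5\right) \left(-7\right) - 6 \right)} = \frac{2143}{408} - \frac{193 - -29}{-166 - -29} = \frac{2143}{408} - \frac{193 + \left(35 - 6\right)}{-166 + \left(35 - 6\right)} = \frac{2143}{408} - \frac{193 + 29}{-166 + 29} = \frac{2143}{408} - \frac{1}{-137} \cdot 222 = \frac{2143}{408} - \left(- \frac{1}{137}\right) 222 = \frac{2143}{408} - - \frac{222}{137} = \frac{2143}{408} + \frac{222}{137} = \frac{384167}{55896}$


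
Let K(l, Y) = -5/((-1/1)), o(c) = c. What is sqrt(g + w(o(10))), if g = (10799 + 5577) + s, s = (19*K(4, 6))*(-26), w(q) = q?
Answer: 14*sqrt(71) ≈ 117.97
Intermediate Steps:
K(l, Y) = 5 (K(l, Y) = -5/((-1*1)) = -5/(-1) = -5*(-1) = 5)
s = -2470 (s = (19*5)*(-26) = 95*(-26) = -2470)
g = 13906 (g = (10799 + 5577) - 2470 = 16376 - 2470 = 13906)
sqrt(g + w(o(10))) = sqrt(13906 + 10) = sqrt(13916) = 14*sqrt(71)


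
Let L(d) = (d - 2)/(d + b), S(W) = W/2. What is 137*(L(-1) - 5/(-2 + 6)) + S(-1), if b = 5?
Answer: -549/2 ≈ -274.50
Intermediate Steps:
S(W) = W/2 (S(W) = W*(1/2) = W/2)
L(d) = (-2 + d)/(5 + d) (L(d) = (d - 2)/(d + 5) = (-2 + d)/(5 + d))
137*(L(-1) - 5/(-2 + 6)) + S(-1) = 137*((-2 - 1)/(5 - 1) - 5/(-2 + 6)) + (1/2)*(-1) = 137*(-3/4 - 5/4) - 1/2 = 137*(-2) - 1/2 = -274 - 1/2 = -549/2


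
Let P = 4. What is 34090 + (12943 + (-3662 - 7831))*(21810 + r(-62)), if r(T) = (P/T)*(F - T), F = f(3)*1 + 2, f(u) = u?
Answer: 981221990/31 ≈ 3.1652e+7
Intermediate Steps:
F = 5 (F = 3*1 + 2 = 3 + 2 = 5)
r(T) = 4*(5 - T)/T (r(T) = (4/T)*(5 - T) = 4*(5 - T)/T)
34090 + (12943 + (-3662 - 7831))*(21810 + r(-62)) = 34090 + (12943 + (-3662 - 7831))*(21810 + (-4 + 20/(-62))) = 34090 + (12943 - 11493)*(21810 + (-4 + 20*(-1/62))) = 34090 + 1450*(21810 + (-4 - 10/31)) = 34090 + 1450*(21810 - 134/31) = 34090 + 1450*(675976/31) = 34090 + 980165200/31 = 981221990/31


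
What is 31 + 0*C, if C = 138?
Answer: 31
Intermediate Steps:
31 + 0*C = 31 + 0*138 = 31 + 0 = 31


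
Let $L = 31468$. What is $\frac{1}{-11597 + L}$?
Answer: $\frac{1}{19871} \approx 5.0325 \cdot 10^{-5}$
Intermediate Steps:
$\frac{1}{-11597 + L} = \frac{1}{-11597 + 31468} = \frac{1}{19871}$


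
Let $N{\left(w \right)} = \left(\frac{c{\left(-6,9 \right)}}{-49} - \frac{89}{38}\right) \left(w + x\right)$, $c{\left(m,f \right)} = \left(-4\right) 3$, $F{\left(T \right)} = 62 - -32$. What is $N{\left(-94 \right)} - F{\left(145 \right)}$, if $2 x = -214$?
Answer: $\frac{609877}{1862} \approx 327.54$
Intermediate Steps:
$F{\left(T \right)} = 94$ ($F{\left(T \right)} = 62 + 32 = 94$)
$c{\left(m,f \right)} = -12$
$x = -107$ ($x = \frac{1}{2} \left(-214\right) = -107$)
$N{\left(w \right)} = \frac{417835}{1862} - \frac{3905 w}{1862}$ ($N{\left(w \right)} = \left(- \frac{12}{-49} - \frac{89}{38}\right) \left(w - 107\right) = \left(\left(-12\right) \left(- \frac{1}{49}\right) - \frac{89}{38}\right) \left(-107 + w\right) = \left(\frac{12}{49} - \frac{89}{38}\right) \left(-107 + w\right) = - \frac{3905 \left(-107 + w\right)}{1862} = \frac{417835}{1862} - \frac{3905 w}{1862}$)
$N{\left(-94 \right)} - F{\left(145 \right)} = \left(\frac{417835}{1862} - - \frac{183535}{931}\right) - 94 = \left(\frac{417835}{1862} + \frac{183535}{931}\right) - 94 = \frac{784905}{1862} - 94 = \frac{609877}{1862}$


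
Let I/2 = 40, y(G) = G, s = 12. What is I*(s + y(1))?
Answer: 1040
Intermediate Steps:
I = 80 (I = 2*40 = 80)
I*(s + y(1)) = 80*(12 + 1) = 80*13 = 1040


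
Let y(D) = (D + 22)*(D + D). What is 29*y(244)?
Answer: 3764432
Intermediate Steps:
y(D) = 2*D*(22 + D) (y(D) = (22 + D)*(2*D) = 2*D*(22 + D))
29*y(244) = 29*(2*244*(22 + 244)) = 29*(2*244*266) = 29*129808 = 3764432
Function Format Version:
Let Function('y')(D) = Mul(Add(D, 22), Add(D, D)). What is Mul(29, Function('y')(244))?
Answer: 3764432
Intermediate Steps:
Function('y')(D) = Mul(2, D, Add(22, D)) (Function('y')(D) = Mul(Add(22, D), Mul(2, D)) = Mul(2, D, Add(22, D)))
Mul(29, Function('y')(244)) = Mul(29, Mul(2, 244, Add(22, 244))) = Mul(29, Mul(2, 244, 266)) = Mul(29, 129808) = 3764432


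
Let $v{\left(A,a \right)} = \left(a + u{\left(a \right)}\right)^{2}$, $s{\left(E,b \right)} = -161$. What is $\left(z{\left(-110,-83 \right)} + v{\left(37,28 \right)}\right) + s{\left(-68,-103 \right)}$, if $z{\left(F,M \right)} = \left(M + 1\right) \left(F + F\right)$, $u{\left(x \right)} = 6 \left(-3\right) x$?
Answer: $244455$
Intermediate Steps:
$u{\left(x \right)} = - 18 x$
$z{\left(F,M \right)} = 2 F \left(1 + M\right)$ ($z{\left(F,M \right)} = \left(1 + M\right) 2 F = 2 F \left(1 + M\right)$)
$v{\left(A,a \right)} = 289 a^{2}$ ($v{\left(A,a \right)} = \left(a - 18 a\right)^{2} = \left(- 17 a\right)^{2} = 289 a^{2}$)
$\left(z{\left(-110,-83 \right)} + v{\left(37,28 \right)}\right) + s{\left(-68,-103 \right)} = \left(2 \left(-110\right) \left(1 - 83\right) + 289 \cdot 28^{2}\right) - 161 = \left(2 \left(-110\right) \left(-82\right) + 289 \cdot 784\right) - 161 = \left(18040 + 226576\right) - 161 = 244616 - 161 = 244455$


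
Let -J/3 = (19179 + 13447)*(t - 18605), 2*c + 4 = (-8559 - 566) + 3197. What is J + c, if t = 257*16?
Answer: 1418542888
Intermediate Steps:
t = 4112
c = -2966 (c = -2 + ((-8559 - 566) + 3197)/2 = -2 + (-9125 + 3197)/2 = -2 + (1/2)*(-5928) = -2 - 2964 = -2966)
J = 1418545854 (J = -3*(19179 + 13447)*(4112 - 18605) = -97878*(-14493) = -3*(-472848618) = 1418545854)
J + c = 1418545854 - 2966 = 1418542888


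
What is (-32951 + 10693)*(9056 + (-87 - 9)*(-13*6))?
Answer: -368236352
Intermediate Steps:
(-32951 + 10693)*(9056 + (-87 - 9)*(-13*6)) = -22258*(9056 - 96*(-78)) = -22258*(9056 + 7488) = -22258*16544 = -368236352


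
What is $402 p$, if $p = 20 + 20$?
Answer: $16080$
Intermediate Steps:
$p = 40$
$402 p = 402 \cdot 40 = 16080$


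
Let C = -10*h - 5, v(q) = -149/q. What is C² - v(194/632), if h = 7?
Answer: 592709/97 ≈ 6110.4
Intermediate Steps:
C = -75 (C = -10*7 - 5 = -70 - 5 = -75)
C² - v(194/632) = (-75)² - (-149)/(194/632) = 5625 - (-149)/(194*(1/632)) = 5625 - (-149)/97/316 = 5625 - (-149)*316/97 = 5625 - 1*(-47084/97) = 5625 + 47084/97 = 592709/97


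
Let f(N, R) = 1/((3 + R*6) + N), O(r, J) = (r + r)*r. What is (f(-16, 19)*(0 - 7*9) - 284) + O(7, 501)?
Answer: -18849/101 ≈ -186.62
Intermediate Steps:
O(r, J) = 2*r² (O(r, J) = (2*r)*r = 2*r²)
f(N, R) = 1/(3 + N + 6*R) (f(N, R) = 1/((3 + 6*R) + N) = 1/(3 + N + 6*R))
(f(-16, 19)*(0 - 7*9) - 284) + O(7, 501) = ((0 - 7*9)/(3 - 16 + 6*19) - 284) + 2*7² = ((0 - 63)/(3 - 16 + 114) - 284) + 2*49 = (-63/101 - 284) + 98 = -28747/101 + 98 = -18849/101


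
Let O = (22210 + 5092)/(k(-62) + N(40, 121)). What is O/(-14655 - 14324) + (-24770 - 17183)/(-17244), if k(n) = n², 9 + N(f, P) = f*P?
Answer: 10546212391537/4335017874300 ≈ 2.4328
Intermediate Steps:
N(f, P) = -9 + P*f (N(f, P) = -9 + f*P = -9 + P*f)
O = 27302/8675 (O = (22210 + 5092)/((-62)² + (-9 + 121*40)) = 27302/(3844 + (-9 + 4840)) = 27302/(3844 + 4831) = 27302/8675 ≈ 3.1472)
O/(-14655 - 14324) + (-24770 - 17183)/(-17244) = 27302/(8675*(-14655 - 14324)) + (-24770 - 17183)/(-17244) = (27302/8675)/(-28979) - 41953*(-1/17244) = (27302/8675)*(-1/28979) + 41953/17244 = -27302/251392825 + 41953/17244 = 10546212391537/4335017874300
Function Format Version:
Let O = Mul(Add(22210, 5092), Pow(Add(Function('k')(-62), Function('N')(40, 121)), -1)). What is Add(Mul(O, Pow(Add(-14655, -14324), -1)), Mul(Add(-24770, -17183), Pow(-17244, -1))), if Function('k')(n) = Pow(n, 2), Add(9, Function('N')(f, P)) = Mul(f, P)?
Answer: Rational(10546212391537, 4335017874300) ≈ 2.4328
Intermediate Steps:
Function('N')(f, P) = Add(-9, Mul(P, f)) (Function('N')(f, P) = Add(-9, Mul(f, P)) = Add(-9, Mul(P, f)))
O = Rational(27302, 8675) (O = Mul(Add(22210, 5092), Pow(Add(Pow(-62, 2), Add(-9, Mul(121, 40))), -1)) = Mul(27302, Pow(Add(3844, Add(-9, 4840)), -1)) = Mul(27302, Pow(Add(3844, 4831), -1)) = Mul(27302, Pow(8675, -1)) = Mul(27302, Rational(1, 8675)) = Rational(27302, 8675) ≈ 3.1472)
Add(Mul(O, Pow(Add(-14655, -14324), -1)), Mul(Add(-24770, -17183), Pow(-17244, -1))) = Add(Mul(Rational(27302, 8675), Pow(Add(-14655, -14324), -1)), Mul(Add(-24770, -17183), Pow(-17244, -1))) = Add(Mul(Rational(27302, 8675), Pow(-28979, -1)), Mul(-41953, Rational(-1, 17244))) = Add(Mul(Rational(27302, 8675), Rational(-1, 28979)), Rational(41953, 17244)) = Add(Rational(-27302, 251392825), Rational(41953, 17244)) = Rational(10546212391537, 4335017874300)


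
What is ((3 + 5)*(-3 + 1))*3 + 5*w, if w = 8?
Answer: -8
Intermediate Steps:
((3 + 5)*(-3 + 1))*3 + 5*w = ((3 + 5)*(-3 + 1))*3 + 5*8 = (8*(-2))*3 + 40 = -16*3 + 40 = -48 + 40 = -8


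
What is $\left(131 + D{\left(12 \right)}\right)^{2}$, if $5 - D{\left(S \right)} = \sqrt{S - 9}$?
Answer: $\left(136 - \sqrt{3}\right)^{2} \approx 18028.0$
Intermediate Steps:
$D{\left(S \right)} = 5 - \sqrt{-9 + S}$ ($D{\left(S \right)} = 5 - \sqrt{S - 9} = 5 - \sqrt{-9 + S}$)
$\left(131 + D{\left(12 \right)}\right)^{2} = \left(131 + \left(5 - \sqrt{-9 + 12}\right)\right)^{2} = \left(131 + \left(5 - \sqrt{3}\right)\right)^{2} = \left(136 - \sqrt{3}\right)^{2}$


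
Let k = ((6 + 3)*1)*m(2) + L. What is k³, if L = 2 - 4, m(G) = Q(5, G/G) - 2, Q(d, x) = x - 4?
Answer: -103823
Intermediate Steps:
Q(d, x) = -4 + x
m(G) = -5 (m(G) = (-4 + G/G) - 2 = (-4 + 1) - 2 = -3 - 2 = -5)
L = -2
k = -47 (k = ((6 + 3)*1)*(-5) - 2 = (9*1)*(-5) - 2 = 9*(-5) - 2 = -45 - 2 = -47)
k³ = (-47)³ = -103823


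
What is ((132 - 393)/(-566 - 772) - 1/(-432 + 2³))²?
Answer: 348456889/8940080704 ≈ 0.038977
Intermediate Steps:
((132 - 393)/(-566 - 772) - 1/(-432 + 2³))² = (-261/(-1338) - 1/(-432 + 8))² = (-261*(-1/1338) - 1/(-424))² = (87/446 - 1*(-1/424))² = (87/446 + 1/424)² = (18667/94552)² = 348456889/8940080704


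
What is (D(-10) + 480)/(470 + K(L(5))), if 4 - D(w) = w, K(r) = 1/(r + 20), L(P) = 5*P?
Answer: 1710/1627 ≈ 1.0510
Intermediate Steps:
K(r) = 1/(20 + r)
D(w) = 4 - w
(D(-10) + 480)/(470 + K(L(5))) = ((4 - 1*(-10)) + 480)/(470 + 1/(20 + 5*5)) = ((4 + 10) + 480)/(470 + 1/(20 + 25)) = (14 + 480)/(470 + 1/45) = 494/(470 + 1/45) = 494/(21151/45) = 494*(45/21151) = 1710/1627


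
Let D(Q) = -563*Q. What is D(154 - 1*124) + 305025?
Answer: 288135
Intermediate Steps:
D(154 - 1*124) + 305025 = -563*(154 - 1*124) + 305025 = -563*(154 - 124) + 305025 = -563*30 + 305025 = -16890 + 305025 = 288135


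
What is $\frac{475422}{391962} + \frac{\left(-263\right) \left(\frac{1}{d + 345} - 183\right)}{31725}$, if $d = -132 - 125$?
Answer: $\frac{497879515703}{182379918600} \approx 2.7299$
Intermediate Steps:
$d = -257$
$\frac{475422}{391962} + \frac{\left(-263\right) \left(\frac{1}{d + 345} - 183\right)}{31725} = \frac{475422}{391962} + \frac{\left(-263\right) \left(\frac{1}{-257 + 345} - 183\right)}{31725} = 475422 \cdot \frac{1}{391962} + - 263 \left(\frac{1}{88} - 183\right) \frac{1}{31725} = \frac{79237}{65327} + - 263 \left(\frac{1}{88} - 183\right) \frac{1}{31725} = \frac{79237}{65327} + \left(-263\right) \left(- \frac{16103}{88}\right) \frac{1}{31725} = \frac{79237}{65327} + \frac{4235089}{88} \cdot \frac{1}{31725} = \frac{79237}{65327} + \frac{4235089}{2791800} = \frac{497879515703}{182379918600}$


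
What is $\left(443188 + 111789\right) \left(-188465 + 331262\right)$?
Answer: $79249050669$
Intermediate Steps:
$\left(443188 + 111789\right) \left(-188465 + 331262\right) = 554977 \cdot 142797 = 79249050669$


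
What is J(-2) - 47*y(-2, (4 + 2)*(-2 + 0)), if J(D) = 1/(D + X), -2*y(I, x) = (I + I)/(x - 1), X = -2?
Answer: 363/52 ≈ 6.9808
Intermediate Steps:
y(I, x) = -I/(-1 + x) (y(I, x) = -(I + I)/(2*(x - 1)) = -2*I/(2*(-1 + x)) = -I/(-1 + x))
J(D) = 1/(-2 + D) (J(D) = 1/(D - 2) = 1/(-2 + D))
J(-2) - 47*y(-2, (4 + 2)*(-2 + 0)) = 1/(-2 - 2) - (-47)*(-2)/(-1 + (4 + 2)*(-2 + 0)) = 1/(-4) - (-47)*(-2)/(-1 + 6*(-2)) = -1/4 - (-47)*(-2)/(-1 - 12) = -1/4 - (-47)*(-2)/(-13) = -1/4 - (-47)*(-2)*(-1)/13 = -1/4 - 47*(-2/13) = -1/4 + 94/13 = 363/52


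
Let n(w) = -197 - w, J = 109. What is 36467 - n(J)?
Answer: 36773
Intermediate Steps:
36467 - n(J) = 36467 - (-197 - 1*109) = 36467 - (-197 - 109) = 36467 - 1*(-306) = 36467 + 306 = 36773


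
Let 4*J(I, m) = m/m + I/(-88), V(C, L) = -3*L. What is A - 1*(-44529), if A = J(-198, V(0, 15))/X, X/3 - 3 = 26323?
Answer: 56268981805/1263648 ≈ 44529.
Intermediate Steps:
X = 78978 (X = 9 + 3*26323 = 9 + 78969 = 78978)
J(I, m) = 1/4 - I/352 (J(I, m) = (m/m + I/(-88))/4 = (1 + I*(-1/88))/4 = (1 - I/88)/4 = 1/4 - I/352)
A = 13/1263648 (A = (1/4 - 1/352*(-198))/78978 = (1/4 + 9/16)*(1/78978) = (13/16)*(1/78978) = 13/1263648 ≈ 1.0288e-5)
A - 1*(-44529) = 13/1263648 - 1*(-44529) = 13/1263648 + 44529 = 56268981805/1263648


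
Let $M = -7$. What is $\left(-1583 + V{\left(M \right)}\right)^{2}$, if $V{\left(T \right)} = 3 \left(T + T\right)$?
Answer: $2640625$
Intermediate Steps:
$V{\left(T \right)} = 6 T$ ($V{\left(T \right)} = 3 \cdot 2 T = 6 T$)
$\left(-1583 + V{\left(M \right)}\right)^{2} = \left(-1583 + 6 \left(-7\right)\right)^{2} = \left(-1583 - 42\right)^{2} = \left(-1625\right)^{2} = 2640625$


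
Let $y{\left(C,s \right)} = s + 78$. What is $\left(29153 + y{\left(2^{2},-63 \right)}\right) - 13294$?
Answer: $15874$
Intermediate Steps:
$y{\left(C,s \right)} = 78 + s$
$\left(29153 + y{\left(2^{2},-63 \right)}\right) - 13294 = \left(29153 + \left(78 - 63\right)\right) - 13294 = \left(29153 + 15\right) - 13294 = 29168 - 13294 = 15874$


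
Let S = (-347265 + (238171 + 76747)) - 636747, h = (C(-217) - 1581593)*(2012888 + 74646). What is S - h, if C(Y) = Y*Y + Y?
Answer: 3203781598920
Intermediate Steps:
C(Y) = Y + Y² (C(Y) = Y² + Y = Y + Y²)
h = -3203782268014 (h = (-217*(1 - 217) - 1581593)*(2012888 + 74646) = (-217*(-216) - 1581593)*2087534 = (46872 - 1581593)*2087534 = -1534721*2087534 = -3203782268014)
S = -669094 (S = (-347265 + 314918) - 636747 = -32347 - 636747 = -669094)
S - h = -669094 - 1*(-3203782268014) = -669094 + 3203782268014 = 3203781598920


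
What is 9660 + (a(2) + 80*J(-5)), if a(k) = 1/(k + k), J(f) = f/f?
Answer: 38961/4 ≈ 9740.3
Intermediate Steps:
J(f) = 1
a(k) = 1/(2*k)
9660 + (a(2) + 80*J(-5)) = 9660 + ((½)/2 + 80*1) = 9660 + ((½)*(½) + 80) = 9660 + (¼ + 80) = 9660 + 321/4 = 38961/4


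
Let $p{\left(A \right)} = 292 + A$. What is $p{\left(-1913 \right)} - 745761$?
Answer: $-747382$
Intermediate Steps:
$p{\left(-1913 \right)} - 745761 = \left(292 - 1913\right) - 745761 = -1621 - 745761 = -747382$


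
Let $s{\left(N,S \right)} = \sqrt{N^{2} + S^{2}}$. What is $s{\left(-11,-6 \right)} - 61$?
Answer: $-61 + \sqrt{157} \approx -48.47$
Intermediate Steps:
$s{\left(-11,-6 \right)} - 61 = \sqrt{\left(-11\right)^{2} + \left(-6\right)^{2}} - 61 = \sqrt{121 + 36} - 61 = \sqrt{157} - 61 = -61 + \sqrt{157}$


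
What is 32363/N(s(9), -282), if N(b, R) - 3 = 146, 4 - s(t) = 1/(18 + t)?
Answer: 32363/149 ≈ 217.20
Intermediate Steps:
s(t) = 4 - 1/(18 + t)
N(b, R) = 149 (N(b, R) = 3 + 146 = 149)
32363/N(s(9), -282) = 32363/149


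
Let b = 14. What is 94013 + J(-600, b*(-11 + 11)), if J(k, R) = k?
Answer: 93413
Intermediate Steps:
94013 + J(-600, b*(-11 + 11)) = 94013 - 600 = 93413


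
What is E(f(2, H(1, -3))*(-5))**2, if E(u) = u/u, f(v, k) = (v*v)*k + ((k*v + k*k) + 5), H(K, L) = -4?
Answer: 1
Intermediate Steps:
f(v, k) = 5 + k**2 + k*v + k*v**2 (f(v, k) = v**2*k + ((k*v + k**2) + 5) = k*v**2 + ((k**2 + k*v) + 5) = k*v**2 + (5 + k**2 + k*v) = 5 + k**2 + k*v + k*v**2)
E(u) = 1
E(f(2, H(1, -3))*(-5))**2 = 1**2 = 1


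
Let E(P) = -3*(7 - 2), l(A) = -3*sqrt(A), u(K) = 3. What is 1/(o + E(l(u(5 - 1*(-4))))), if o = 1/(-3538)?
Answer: -3538/53071 ≈ -0.066665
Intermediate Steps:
E(P) = -15 (E(P) = -3*5 = -15)
o = -1/3538 ≈ -0.00028265
1/(o + E(l(u(5 - 1*(-4))))) = 1/(-1/3538 - 15) = 1/(-53071/3538) = -3538/53071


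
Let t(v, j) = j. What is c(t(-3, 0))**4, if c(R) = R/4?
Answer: 0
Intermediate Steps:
c(R) = R/4 (c(R) = R*(1/4) = R/4)
c(t(-3, 0))**4 = ((1/4)*0)**4 = 0**4 = 0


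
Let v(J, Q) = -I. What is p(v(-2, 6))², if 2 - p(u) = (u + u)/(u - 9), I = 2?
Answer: 324/121 ≈ 2.6777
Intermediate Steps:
v(J, Q) = -2 (v(J, Q) = -1*2 = -2)
p(u) = 2 - 2*u/(-9 + u) (p(u) = 2 - (u + u)/(u - 9) = 2 - 2*u/(-9 + u))
p(v(-2, 6))² = (-18/(-9 - 2))² = (-18/(-11))² = (-18*(-1/11))² = (18/11)² = 324/121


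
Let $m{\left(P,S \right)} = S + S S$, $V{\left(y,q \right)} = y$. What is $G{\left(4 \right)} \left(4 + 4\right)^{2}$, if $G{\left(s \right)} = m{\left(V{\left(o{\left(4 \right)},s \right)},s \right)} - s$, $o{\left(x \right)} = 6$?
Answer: $1024$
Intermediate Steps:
$m{\left(P,S \right)} = S + S^{2}$
$G{\left(s \right)} = - s + s \left(1 + s\right)$ ($G{\left(s \right)} = s \left(1 + s\right) - s = - s + s \left(1 + s\right)$)
$G{\left(4 \right)} \left(4 + 4\right)^{2} = 4^{2} \left(4 + 4\right)^{2} = 16 \cdot 8^{2} = 16 \cdot 64 = 1024$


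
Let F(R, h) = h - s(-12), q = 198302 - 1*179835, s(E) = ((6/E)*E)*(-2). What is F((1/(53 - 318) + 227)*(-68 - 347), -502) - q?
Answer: -18957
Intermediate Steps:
s(E) = -12 (s(E) = 6*(-2) = -12)
q = 18467 (q = 198302 - 179835 = 18467)
F(R, h) = 12 + h (F(R, h) = h - 1*(-12) = h + 12 = 12 + h)
F((1/(53 - 318) + 227)*(-68 - 347), -502) - q = (12 - 502) - 1*18467 = -490 - 18467 = -18957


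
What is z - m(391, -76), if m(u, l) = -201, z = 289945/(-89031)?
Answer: 17605286/89031 ≈ 197.74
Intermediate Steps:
z = -289945/89031 (z = 289945*(-1/89031) = -289945/89031 ≈ -3.2567)
z - m(391, -76) = -289945/89031 - 1*(-201) = -289945/89031 + 201 = 17605286/89031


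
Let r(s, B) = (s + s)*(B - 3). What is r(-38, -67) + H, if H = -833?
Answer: 4487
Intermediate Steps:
r(s, B) = 2*s*(-3 + B) (r(s, B) = (2*s)*(-3 + B) = 2*s*(-3 + B))
r(-38, -67) + H = 2*(-38)*(-3 - 67) - 833 = 2*(-38)*(-70) - 833 = 5320 - 833 = 4487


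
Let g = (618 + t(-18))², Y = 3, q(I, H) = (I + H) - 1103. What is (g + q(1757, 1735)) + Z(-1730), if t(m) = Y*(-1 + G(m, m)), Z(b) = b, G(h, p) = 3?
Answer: 390035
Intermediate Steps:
q(I, H) = -1103 + H + I (q(I, H) = (H + I) - 1103 = -1103 + H + I)
t(m) = 6 (t(m) = 3*(-1 + 3) = 3*2 = 6)
g = 389376 (g = (618 + 6)² = 624² = 389376)
(g + q(1757, 1735)) + Z(-1730) = (389376 + (-1103 + 1735 + 1757)) - 1730 = (389376 + 2389) - 1730 = 391765 - 1730 = 390035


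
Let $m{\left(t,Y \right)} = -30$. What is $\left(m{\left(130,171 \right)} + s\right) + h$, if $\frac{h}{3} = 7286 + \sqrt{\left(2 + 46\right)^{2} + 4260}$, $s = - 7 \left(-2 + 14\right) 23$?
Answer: $19896 + 6 \sqrt{1641} \approx 20139.0$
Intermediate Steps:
$s = -1932$ ($s = \left(-7\right) 12 \cdot 23 = \left(-84\right) 23 = -1932$)
$h = 21858 + 6 \sqrt{1641}$ ($h = 3 \left(7286 + \sqrt{\left(2 + 46\right)^{2} + 4260}\right) = 3 \left(7286 + \sqrt{48^{2} + 4260}\right) = 3 \left(7286 + \sqrt{2304 + 4260}\right) = 3 \left(7286 + \sqrt{6564}\right) = 3 \left(7286 + 2 \sqrt{1641}\right) = 21858 + 6 \sqrt{1641} \approx 22101.0$)
$\left(m{\left(130,171 \right)} + s\right) + h = \left(-30 - 1932\right) + \left(21858 + 6 \sqrt{1641}\right) = -1962 + \left(21858 + 6 \sqrt{1641}\right) = 19896 + 6 \sqrt{1641}$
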